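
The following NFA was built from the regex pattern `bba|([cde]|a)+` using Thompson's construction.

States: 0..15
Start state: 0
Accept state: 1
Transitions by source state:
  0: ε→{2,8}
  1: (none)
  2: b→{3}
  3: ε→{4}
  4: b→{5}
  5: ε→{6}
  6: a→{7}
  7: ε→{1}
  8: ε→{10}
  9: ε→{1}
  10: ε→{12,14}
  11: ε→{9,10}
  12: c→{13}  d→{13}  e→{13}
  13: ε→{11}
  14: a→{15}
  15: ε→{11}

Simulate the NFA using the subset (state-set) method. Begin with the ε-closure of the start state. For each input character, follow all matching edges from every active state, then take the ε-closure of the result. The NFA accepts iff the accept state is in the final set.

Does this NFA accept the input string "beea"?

Answer: REJECT

Derivation:
S₀ = ε-closure({0}) = {0,2,8,10,12,14}
'b' @ 1: {3,4}
'e' @ 2: {}  — no active states
rest 'ea' ignored (set empty)
end set {} — state 1 not in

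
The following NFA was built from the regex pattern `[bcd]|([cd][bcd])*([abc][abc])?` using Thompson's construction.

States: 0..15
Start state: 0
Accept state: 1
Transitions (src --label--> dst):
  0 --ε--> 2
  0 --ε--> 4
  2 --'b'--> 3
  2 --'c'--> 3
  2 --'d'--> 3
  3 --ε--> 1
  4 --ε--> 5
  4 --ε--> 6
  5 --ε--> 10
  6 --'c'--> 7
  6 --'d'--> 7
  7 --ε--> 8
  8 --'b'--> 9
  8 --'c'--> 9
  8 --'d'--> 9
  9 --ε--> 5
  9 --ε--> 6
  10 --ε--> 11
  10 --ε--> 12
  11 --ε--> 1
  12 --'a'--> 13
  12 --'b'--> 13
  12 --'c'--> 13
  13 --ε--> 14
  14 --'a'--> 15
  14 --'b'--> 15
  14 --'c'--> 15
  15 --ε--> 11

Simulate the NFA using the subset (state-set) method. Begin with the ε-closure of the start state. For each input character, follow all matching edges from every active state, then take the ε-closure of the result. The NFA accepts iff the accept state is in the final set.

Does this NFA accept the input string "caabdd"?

Answer: REJECT

Trace:
start: ε-closure({0}) = {0,1,2,4,5,6,10,11,12}
'c' @ 1: {1,3,7,8,13,14}  (accept∈set)
'a' @ 2: {1,11,15}  (accept∈set)
'a' @ 3: {}  — no active states
rest 'bdd' ignored (set empty)
end set {} — state 1 not in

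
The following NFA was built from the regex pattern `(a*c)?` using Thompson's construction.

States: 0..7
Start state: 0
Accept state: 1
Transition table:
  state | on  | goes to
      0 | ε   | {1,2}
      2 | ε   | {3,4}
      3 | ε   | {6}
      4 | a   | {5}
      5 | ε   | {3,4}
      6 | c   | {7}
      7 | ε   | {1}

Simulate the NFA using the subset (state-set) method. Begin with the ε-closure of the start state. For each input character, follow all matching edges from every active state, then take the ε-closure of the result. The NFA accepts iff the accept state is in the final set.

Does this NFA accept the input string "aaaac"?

Answer: ACCEPT

Derivation:
initial (ε-close {0}): {0,1,2,3,4,6}
'a' @ 1: {3,4,5,6}
'a' @ 2: {3,4,5,6}
'a' @ 3: {3,4,5,6}
'a' @ 4: {3,4,5,6}
'c' @ 5: {1,7}  ✓accept
after full input: {1,7}  (accept=1 in)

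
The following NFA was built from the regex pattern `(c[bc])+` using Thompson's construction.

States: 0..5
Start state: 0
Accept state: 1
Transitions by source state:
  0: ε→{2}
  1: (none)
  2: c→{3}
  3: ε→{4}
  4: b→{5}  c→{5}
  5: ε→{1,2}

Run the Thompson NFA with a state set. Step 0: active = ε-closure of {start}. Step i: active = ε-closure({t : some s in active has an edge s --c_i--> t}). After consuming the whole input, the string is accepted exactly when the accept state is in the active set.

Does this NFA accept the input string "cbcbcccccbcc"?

initial (ε-close {0}): {0,2}
'c' @ 1: {3,4}
'b' @ 2: {1,2,5}  [accepting]
'c' @ 3: {3,4}
'b' @ 4: {1,2,5}  [accepting]
'c' @ 5: {3,4}
'c' @ 6: {1,2,5}  [accepting]
'c' @ 7: {3,4}
'c' @ 8: {1,2,5}  [accepting]
'c' @ 9: {3,4}
'b' @ 10: {1,2,5}  [accepting]
'c' @ 11: {3,4}
'c' @ 12: {1,2,5}  [accepting]
end set {1,2,5} — state 1 in

Answer: ACCEPT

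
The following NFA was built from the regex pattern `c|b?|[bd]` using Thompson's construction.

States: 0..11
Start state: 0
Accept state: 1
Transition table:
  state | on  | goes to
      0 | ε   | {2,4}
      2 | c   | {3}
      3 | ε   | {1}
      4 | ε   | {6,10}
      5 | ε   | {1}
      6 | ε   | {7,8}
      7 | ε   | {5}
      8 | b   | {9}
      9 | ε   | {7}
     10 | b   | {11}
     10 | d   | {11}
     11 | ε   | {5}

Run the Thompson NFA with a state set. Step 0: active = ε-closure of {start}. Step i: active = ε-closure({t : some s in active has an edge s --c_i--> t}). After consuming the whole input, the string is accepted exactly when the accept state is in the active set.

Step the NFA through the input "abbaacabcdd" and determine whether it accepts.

S₀ = ε-closure({0}) = {0,1,2,4,5,6,7,8,10}
'a' @ 1: {}  — no active states
rest 'bbaacabcdd' ignored (set empty)
end set {} — state 1 not in

Answer: REJECT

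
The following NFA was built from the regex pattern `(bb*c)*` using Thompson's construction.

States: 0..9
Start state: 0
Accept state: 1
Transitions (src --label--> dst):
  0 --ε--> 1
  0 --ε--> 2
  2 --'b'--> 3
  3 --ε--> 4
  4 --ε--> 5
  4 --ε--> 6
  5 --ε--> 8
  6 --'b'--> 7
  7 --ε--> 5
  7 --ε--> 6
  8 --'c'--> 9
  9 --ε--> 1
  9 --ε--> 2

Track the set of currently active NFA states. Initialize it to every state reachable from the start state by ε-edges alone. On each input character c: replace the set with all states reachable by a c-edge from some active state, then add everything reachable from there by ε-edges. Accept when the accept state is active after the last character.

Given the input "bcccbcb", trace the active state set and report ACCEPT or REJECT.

S₀ = ε-closure({0}) = {0,1,2}
'b' @ 1: {3,4,5,6,8}
'c' @ 2: {1,2,9}  ✓accept
'c' @ 3: {}  — no active states
rest 'cbcb' ignored (set empty)
final: {}; accept 1 not in set

Answer: REJECT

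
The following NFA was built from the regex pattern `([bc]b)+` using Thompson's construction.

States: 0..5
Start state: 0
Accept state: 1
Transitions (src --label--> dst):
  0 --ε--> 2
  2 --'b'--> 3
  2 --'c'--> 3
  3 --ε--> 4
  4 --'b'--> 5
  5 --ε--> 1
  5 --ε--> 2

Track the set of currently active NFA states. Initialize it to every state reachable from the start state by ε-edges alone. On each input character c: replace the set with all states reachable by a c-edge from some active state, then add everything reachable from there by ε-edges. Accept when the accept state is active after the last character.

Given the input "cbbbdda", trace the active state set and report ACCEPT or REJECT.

initial (ε-close {0}): {0,2}
'c' @ 1: {3,4}
'b' @ 2: {1,2,5}  ✓accept
'b' @ 3: {3,4}
'b' @ 4: {1,2,5}  ✓accept
'd' @ 5: {}  — state set empty
rest 'da' ignored (set empty)
end set {} — state 1 not in

Answer: REJECT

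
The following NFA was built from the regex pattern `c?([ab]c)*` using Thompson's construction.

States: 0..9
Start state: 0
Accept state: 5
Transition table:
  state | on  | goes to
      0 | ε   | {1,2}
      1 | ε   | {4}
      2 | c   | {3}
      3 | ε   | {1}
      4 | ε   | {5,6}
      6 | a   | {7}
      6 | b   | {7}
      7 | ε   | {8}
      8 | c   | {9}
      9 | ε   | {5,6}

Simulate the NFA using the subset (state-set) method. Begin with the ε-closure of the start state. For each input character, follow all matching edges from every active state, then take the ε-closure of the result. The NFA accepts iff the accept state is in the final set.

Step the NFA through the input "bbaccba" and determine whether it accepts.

S₀ = ε-closure({0}) = {0,1,2,4,5,6}
'b' @ 1: {7,8}
'b' @ 2: {}  — state set empty
rest 'accba' ignored (set empty)
after full input: {}  (accept=5 not in)

Answer: REJECT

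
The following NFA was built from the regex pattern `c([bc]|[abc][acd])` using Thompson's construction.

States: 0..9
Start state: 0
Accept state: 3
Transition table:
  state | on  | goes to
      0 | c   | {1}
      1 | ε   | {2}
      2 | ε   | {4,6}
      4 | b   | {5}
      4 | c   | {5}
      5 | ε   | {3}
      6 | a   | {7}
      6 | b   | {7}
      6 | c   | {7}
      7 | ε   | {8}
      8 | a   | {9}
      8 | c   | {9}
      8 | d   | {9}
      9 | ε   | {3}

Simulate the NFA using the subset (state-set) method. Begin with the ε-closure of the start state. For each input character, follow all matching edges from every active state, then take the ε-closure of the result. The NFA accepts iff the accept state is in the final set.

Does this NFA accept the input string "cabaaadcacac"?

S₀ = ε-closure({0}) = {0}
'c' @ 1: {1,2,4,6}
'a' @ 2: {7,8}
'b' @ 3: {}  — dead — no transitions
rest 'aaadcacac' ignored (set empty)
after full input: {}  (accept=3 not in)

Answer: REJECT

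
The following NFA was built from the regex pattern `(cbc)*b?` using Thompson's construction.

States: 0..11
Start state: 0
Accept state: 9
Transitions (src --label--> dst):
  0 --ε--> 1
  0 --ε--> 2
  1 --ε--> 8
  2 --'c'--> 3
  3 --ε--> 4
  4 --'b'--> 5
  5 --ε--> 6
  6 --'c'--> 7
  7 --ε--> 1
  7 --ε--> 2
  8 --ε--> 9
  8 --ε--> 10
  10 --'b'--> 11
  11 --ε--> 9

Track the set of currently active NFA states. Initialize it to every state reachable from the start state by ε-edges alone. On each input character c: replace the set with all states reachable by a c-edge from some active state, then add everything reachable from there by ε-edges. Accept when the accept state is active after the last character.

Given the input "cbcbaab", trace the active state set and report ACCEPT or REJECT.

Answer: REJECT

Trace:
S₀ = ε-closure({0}) = {0,1,2,8,9,10}
'c' @ 1: {3,4}
'b' @ 2: {5,6}
'c' @ 3: {1,2,7,8,9,10}  ✓accept
'b' @ 4: {9,11}  ✓accept
'a' @ 5: {}  — dead — no transitions
rest 'ab' ignored (set empty)
after full input: {}  (accept=9 not in)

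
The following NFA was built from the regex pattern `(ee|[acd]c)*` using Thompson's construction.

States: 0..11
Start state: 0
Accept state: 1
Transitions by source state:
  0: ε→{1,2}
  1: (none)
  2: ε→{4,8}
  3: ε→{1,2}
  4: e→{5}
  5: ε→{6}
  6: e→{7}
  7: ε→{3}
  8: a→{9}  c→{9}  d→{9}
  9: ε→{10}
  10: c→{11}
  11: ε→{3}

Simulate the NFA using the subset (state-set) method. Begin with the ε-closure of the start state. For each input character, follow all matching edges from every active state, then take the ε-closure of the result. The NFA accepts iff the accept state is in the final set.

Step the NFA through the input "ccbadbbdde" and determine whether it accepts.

start: ε-closure({0}) = {0,1,2,4,8}
'c' @ 1: {9,10}
'c' @ 2: {1,2,3,4,8,11}  (accept∈set)
'b' @ 3: {}  — dead — no transitions
rest 'adbbdde' ignored (set empty)
end set {} — state 1 not in

Answer: REJECT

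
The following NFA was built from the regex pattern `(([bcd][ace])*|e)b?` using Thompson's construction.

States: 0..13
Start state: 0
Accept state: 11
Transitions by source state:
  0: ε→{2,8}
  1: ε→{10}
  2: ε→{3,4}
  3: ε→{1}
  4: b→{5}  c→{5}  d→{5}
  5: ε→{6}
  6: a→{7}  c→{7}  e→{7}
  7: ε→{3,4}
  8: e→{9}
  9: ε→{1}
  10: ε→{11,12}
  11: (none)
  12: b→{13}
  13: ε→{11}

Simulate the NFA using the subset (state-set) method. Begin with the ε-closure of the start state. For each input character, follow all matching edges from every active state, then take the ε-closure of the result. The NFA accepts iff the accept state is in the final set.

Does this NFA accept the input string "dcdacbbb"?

Answer: REJECT

Derivation:
initial (ε-close {0}): {0,1,2,3,4,8,10,11,12}
'd' @ 1: {5,6}
'c' @ 2: {1,3,4,7,10,11,12}  [accepting]
'd' @ 3: {5,6}
'a' @ 4: {1,3,4,7,10,11,12}  [accepting]
'c' @ 5: {5,6}
'b' @ 6: {}  — no active states
rest 'bb' ignored (set empty)
after full input: {}  (accept=11 not in)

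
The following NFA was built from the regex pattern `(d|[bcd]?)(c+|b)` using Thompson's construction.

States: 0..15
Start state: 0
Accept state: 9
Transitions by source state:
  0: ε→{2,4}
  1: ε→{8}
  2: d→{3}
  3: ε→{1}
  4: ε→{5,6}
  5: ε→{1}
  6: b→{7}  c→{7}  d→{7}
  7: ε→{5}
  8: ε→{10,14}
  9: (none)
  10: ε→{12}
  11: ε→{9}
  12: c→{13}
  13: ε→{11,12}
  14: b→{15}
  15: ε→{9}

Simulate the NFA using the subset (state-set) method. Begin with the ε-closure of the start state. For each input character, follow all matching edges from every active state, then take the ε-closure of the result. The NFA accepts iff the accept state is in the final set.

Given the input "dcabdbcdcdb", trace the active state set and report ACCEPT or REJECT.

S₀ = ε-closure({0}) = {0,1,2,4,5,6,8,10,12,14}
'd' @ 1: {1,3,5,7,8,10,12,14}
'c' @ 2: {9,11,12,13}  [accepting]
'a' @ 3: {}  — dead — no transitions
rest 'bdbcdcdb' ignored (set empty)
final: {}; accept 9 not in set

Answer: REJECT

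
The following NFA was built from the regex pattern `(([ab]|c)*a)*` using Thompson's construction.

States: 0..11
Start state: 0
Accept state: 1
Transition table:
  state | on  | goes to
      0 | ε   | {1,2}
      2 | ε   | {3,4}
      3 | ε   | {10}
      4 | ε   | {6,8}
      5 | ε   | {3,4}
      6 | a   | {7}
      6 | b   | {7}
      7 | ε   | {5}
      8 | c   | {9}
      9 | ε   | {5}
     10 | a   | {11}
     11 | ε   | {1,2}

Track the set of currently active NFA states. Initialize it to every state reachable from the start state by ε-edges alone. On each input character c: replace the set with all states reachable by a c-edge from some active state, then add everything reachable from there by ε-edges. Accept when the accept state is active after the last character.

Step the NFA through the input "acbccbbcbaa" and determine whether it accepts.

Answer: ACCEPT

Steps:
initial (ε-close {0}): {0,1,2,3,4,6,8,10}
'a' @ 1: {1,2,3,4,5,6,7,8,10,11}  ✓accept
'c' @ 2: {3,4,5,6,8,9,10}
'b' @ 3: {3,4,5,6,7,8,10}
'c' @ 4: {3,4,5,6,8,9,10}
'c' @ 5: {3,4,5,6,8,9,10}
'b' @ 6: {3,4,5,6,7,8,10}
'b' @ 7: {3,4,5,6,7,8,10}
'c' @ 8: {3,4,5,6,8,9,10}
'b' @ 9: {3,4,5,6,7,8,10}
'a' @ 10: {1,2,3,4,5,6,7,8,10,11}  ✓accept
'a' @ 11: {1,2,3,4,5,6,7,8,10,11}  ✓accept
end set {1,2,3,4,5,6,7,8,10,11} — state 1 in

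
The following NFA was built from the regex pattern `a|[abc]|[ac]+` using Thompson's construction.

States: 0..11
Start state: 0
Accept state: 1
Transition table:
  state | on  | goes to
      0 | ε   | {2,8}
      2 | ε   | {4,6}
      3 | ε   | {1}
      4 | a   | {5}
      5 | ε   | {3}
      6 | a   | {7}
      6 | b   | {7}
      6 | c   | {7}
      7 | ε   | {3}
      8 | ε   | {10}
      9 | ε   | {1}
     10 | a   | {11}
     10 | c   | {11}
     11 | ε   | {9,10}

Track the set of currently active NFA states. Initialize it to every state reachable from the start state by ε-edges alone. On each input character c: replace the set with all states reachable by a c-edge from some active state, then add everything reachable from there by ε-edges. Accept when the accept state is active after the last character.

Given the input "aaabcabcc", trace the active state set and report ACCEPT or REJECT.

Answer: REJECT

Derivation:
initial (ε-close {0}): {0,2,4,6,8,10}
'a' @ 1: {1,3,5,7,9,10,11}  [accepting]
'a' @ 2: {1,9,10,11}  [accepting]
'a' @ 3: {1,9,10,11}  [accepting]
'b' @ 4: {}  — state set empty
rest 'cabcc' ignored (set empty)
final: {}; accept 1 not in set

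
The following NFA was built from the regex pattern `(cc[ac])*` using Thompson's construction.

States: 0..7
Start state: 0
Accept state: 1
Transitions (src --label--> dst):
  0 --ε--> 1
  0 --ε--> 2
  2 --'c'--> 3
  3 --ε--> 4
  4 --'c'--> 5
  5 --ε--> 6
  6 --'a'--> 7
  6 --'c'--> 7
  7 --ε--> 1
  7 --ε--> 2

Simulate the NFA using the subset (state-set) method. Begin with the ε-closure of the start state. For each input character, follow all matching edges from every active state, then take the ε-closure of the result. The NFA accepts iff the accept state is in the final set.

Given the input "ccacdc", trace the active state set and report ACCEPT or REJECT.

Answer: REJECT

Derivation:
start: ε-closure({0}) = {0,1,2}
'c' @ 1: {3,4}
'c' @ 2: {5,6}
'a' @ 3: {1,2,7}  [accepting]
'c' @ 4: {3,4}
'd' @ 5: {}  — state set empty
rest 'c' ignored (set empty)
end set {} — state 1 not in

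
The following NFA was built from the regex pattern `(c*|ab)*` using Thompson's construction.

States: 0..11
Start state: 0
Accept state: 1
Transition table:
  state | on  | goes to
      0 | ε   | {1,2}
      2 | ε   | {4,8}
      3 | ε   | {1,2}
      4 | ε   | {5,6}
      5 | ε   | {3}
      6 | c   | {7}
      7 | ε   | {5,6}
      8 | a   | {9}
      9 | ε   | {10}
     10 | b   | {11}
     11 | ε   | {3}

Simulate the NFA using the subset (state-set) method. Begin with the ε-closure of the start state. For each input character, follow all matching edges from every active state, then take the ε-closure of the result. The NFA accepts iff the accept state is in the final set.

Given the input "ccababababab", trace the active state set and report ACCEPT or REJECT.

Answer: ACCEPT

Derivation:
start: ε-closure({0}) = {0,1,2,3,4,5,6,8}
'c' @ 1: {1,2,3,4,5,6,7,8}  [accepting]
'c' @ 2: {1,2,3,4,5,6,7,8}  [accepting]
'a' @ 3: {9,10}
'b' @ 4: {1,2,3,4,5,6,8,11}  [accepting]
'a' @ 5: {9,10}
'b' @ 6: {1,2,3,4,5,6,8,11}  [accepting]
'a' @ 7: {9,10}
'b' @ 8: {1,2,3,4,5,6,8,11}  [accepting]
'a' @ 9: {9,10}
'b' @ 10: {1,2,3,4,5,6,8,11}  [accepting]
'a' @ 11: {9,10}
'b' @ 12: {1,2,3,4,5,6,8,11}  [accepting]
final: {1,2,3,4,5,6,8,11}; accept 1 in set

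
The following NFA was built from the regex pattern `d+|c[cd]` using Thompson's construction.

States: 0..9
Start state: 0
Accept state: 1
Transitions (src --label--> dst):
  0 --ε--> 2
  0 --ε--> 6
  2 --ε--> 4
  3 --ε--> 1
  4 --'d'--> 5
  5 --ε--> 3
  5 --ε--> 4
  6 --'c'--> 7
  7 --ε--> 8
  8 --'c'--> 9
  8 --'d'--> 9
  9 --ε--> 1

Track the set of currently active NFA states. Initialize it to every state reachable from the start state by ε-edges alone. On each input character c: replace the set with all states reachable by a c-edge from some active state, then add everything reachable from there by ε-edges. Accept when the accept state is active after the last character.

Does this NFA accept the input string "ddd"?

start: ε-closure({0}) = {0,2,4,6}
'd' @ 1: {1,3,4,5}  (accept∈set)
'd' @ 2: {1,3,4,5}  (accept∈set)
'd' @ 3: {1,3,4,5}  (accept∈set)
end set {1,3,4,5} — state 1 in

Answer: ACCEPT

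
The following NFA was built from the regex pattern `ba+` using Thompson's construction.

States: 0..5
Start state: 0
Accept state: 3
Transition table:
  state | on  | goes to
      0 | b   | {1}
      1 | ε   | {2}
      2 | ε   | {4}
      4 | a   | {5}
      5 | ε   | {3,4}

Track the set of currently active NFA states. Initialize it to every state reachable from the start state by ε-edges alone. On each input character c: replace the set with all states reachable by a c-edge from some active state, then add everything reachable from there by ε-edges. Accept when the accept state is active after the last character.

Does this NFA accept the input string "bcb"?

Answer: REJECT

Derivation:
S₀ = ε-closure({0}) = {0}
'b' @ 1: {1,2,4}
'c' @ 2: {}  — no active states
rest 'b' ignored (set empty)
end set {} — state 3 not in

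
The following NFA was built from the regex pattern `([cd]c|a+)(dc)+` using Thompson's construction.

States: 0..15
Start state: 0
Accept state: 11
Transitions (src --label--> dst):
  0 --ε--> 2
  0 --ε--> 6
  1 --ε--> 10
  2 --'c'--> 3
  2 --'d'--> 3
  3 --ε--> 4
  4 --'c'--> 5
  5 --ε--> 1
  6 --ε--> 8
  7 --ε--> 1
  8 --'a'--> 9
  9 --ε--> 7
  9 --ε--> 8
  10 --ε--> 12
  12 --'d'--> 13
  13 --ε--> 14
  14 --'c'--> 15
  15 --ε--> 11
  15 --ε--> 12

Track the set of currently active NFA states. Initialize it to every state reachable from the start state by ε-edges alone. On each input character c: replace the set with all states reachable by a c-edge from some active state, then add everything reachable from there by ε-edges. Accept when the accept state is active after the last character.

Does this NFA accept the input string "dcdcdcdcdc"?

initial (ε-close {0}): {0,2,6,8}
'd' @ 1: {3,4}
'c' @ 2: {1,5,10,12}
'd' @ 3: {13,14}
'c' @ 4: {11,12,15}  ✓accept
'd' @ 5: {13,14}
'c' @ 6: {11,12,15}  ✓accept
'd' @ 7: {13,14}
'c' @ 8: {11,12,15}  ✓accept
'd' @ 9: {13,14}
'c' @ 10: {11,12,15}  ✓accept
final: {11,12,15}; accept 11 in set

Answer: ACCEPT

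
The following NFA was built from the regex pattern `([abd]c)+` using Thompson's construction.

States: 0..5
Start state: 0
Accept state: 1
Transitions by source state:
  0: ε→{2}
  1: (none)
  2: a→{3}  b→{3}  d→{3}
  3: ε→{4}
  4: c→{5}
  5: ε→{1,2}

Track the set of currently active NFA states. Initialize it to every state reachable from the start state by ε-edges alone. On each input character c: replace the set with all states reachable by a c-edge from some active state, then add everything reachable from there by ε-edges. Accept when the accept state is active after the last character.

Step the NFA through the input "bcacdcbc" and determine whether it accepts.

initial (ε-close {0}): {0,2}
'b' @ 1: {3,4}
'c' @ 2: {1,2,5}  (accept∈set)
'a' @ 3: {3,4}
'c' @ 4: {1,2,5}  (accept∈set)
'd' @ 5: {3,4}
'c' @ 6: {1,2,5}  (accept∈set)
'b' @ 7: {3,4}
'c' @ 8: {1,2,5}  (accept∈set)
end set {1,2,5} — state 1 in

Answer: ACCEPT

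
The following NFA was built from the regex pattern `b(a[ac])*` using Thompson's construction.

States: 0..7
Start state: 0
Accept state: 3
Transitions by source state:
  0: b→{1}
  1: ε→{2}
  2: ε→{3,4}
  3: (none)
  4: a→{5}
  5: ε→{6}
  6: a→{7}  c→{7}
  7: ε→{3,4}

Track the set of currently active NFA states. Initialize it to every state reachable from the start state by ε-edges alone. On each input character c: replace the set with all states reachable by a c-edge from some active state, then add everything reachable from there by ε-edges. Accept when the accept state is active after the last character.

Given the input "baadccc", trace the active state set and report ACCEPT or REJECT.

Answer: REJECT

Trace:
initial (ε-close {0}): {0}
'b' @ 1: {1,2,3,4}  (accept∈set)
'a' @ 2: {5,6}
'a' @ 3: {3,4,7}  (accept∈set)
'd' @ 4: {}  — dead — no transitions
rest 'ccc' ignored (set empty)
end set {} — state 3 not in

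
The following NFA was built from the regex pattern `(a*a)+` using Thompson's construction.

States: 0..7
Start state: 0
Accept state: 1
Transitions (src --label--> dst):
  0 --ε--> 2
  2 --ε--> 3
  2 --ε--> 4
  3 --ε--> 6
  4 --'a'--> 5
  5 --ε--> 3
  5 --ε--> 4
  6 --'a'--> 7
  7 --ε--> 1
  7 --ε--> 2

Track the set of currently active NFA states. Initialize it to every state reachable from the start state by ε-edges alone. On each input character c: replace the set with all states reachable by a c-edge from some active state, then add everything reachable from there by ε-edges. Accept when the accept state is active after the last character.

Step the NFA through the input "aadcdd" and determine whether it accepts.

Answer: REJECT

Steps:
initial (ε-close {0}): {0,2,3,4,6}
'a' @ 1: {1,2,3,4,5,6,7}  (accept∈set)
'a' @ 2: {1,2,3,4,5,6,7}  (accept∈set)
'd' @ 3: {}  — state set empty
rest 'cdd' ignored (set empty)
end set {} — state 1 not in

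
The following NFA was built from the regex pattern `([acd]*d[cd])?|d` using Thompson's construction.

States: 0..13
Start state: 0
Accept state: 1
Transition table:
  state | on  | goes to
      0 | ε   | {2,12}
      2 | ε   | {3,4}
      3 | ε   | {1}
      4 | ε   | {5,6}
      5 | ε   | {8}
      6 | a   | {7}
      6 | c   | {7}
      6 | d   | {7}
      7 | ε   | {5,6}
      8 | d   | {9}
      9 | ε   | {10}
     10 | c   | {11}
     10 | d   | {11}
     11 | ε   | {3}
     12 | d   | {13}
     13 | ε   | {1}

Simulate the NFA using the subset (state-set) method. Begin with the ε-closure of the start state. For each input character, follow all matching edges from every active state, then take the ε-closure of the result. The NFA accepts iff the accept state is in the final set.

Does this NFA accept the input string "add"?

Answer: ACCEPT

Trace:
initial (ε-close {0}): {0,1,2,3,4,5,6,8,12}
'a' @ 1: {5,6,7,8}
'd' @ 2: {5,6,7,8,9,10}
'd' @ 3: {1,3,5,6,7,8,9,10,11}  (accept∈set)
final: {1,3,5,6,7,8,9,10,11}; accept 1 in set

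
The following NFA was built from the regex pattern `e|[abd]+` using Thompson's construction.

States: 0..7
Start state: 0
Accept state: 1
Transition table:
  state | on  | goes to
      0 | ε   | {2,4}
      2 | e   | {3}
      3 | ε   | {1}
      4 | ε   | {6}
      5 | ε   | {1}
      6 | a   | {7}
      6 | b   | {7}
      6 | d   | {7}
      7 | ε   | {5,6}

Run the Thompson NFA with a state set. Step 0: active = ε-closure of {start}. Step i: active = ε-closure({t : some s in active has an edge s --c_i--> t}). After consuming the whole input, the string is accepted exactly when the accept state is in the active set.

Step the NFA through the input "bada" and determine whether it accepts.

start: ε-closure({0}) = {0,2,4,6}
'b' @ 1: {1,5,6,7}  ✓accept
'a' @ 2: {1,5,6,7}  ✓accept
'd' @ 3: {1,5,6,7}  ✓accept
'a' @ 4: {1,5,6,7}  ✓accept
after full input: {1,5,6,7}  (accept=1 in)

Answer: ACCEPT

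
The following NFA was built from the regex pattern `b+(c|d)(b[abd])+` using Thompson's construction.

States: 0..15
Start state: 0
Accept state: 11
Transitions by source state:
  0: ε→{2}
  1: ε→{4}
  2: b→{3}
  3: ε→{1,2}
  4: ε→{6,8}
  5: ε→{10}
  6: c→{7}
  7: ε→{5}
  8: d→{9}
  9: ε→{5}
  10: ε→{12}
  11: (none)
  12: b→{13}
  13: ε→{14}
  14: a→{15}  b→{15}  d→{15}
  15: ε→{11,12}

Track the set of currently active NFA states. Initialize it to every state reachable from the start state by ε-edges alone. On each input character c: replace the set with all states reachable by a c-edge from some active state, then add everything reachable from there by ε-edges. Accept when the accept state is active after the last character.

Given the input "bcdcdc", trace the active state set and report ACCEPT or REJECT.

Answer: REJECT

Trace:
initial (ε-close {0}): {0,2}
'b' @ 1: {1,2,3,4,6,8}
'c' @ 2: {5,7,10,12}
'd' @ 3: {}  — state set empty
rest 'cdc' ignored (set empty)
final: {}; accept 11 not in set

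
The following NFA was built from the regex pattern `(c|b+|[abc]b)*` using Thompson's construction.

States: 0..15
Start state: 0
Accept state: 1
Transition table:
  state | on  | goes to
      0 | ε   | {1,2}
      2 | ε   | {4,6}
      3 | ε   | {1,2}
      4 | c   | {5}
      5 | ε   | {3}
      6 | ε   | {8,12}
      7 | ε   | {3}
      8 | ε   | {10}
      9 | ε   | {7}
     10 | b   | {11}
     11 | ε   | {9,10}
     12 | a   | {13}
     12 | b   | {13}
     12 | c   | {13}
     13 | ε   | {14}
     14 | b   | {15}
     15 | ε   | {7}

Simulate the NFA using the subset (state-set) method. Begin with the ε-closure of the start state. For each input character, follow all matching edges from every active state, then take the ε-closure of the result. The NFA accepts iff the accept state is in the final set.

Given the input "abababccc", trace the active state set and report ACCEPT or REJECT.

initial (ε-close {0}): {0,1,2,4,6,8,10,12}
'a' @ 1: {13,14}
'b' @ 2: {1,2,3,4,6,7,8,10,12,15}  (accept∈set)
'a' @ 3: {13,14}
'b' @ 4: {1,2,3,4,6,7,8,10,12,15}  (accept∈set)
'a' @ 5: {13,14}
'b' @ 6: {1,2,3,4,6,7,8,10,12,15}  (accept∈set)
'c' @ 7: {1,2,3,4,5,6,8,10,12,13,14}  (accept∈set)
'c' @ 8: {1,2,3,4,5,6,8,10,12,13,14}  (accept∈set)
'c' @ 9: {1,2,3,4,5,6,8,10,12,13,14}  (accept∈set)
end set {1,2,3,4,5,6,8,10,12,13,14} — state 1 in

Answer: ACCEPT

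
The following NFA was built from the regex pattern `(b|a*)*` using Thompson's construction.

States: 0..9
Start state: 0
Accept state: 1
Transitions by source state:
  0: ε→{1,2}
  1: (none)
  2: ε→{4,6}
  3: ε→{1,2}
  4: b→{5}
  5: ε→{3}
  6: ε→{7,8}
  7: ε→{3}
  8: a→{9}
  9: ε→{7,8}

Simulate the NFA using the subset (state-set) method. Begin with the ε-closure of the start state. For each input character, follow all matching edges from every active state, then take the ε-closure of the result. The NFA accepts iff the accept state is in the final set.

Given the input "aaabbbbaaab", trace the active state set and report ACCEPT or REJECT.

start: ε-closure({0}) = {0,1,2,3,4,6,7,8}
'a' @ 1: {1,2,3,4,6,7,8,9}  [accepting]
'a' @ 2: {1,2,3,4,6,7,8,9}  [accepting]
'a' @ 3: {1,2,3,4,6,7,8,9}  [accepting]
'b' @ 4: {1,2,3,4,5,6,7,8}  [accepting]
'b' @ 5: {1,2,3,4,5,6,7,8}  [accepting]
'b' @ 6: {1,2,3,4,5,6,7,8}  [accepting]
'b' @ 7: {1,2,3,4,5,6,7,8}  [accepting]
'a' @ 8: {1,2,3,4,6,7,8,9}  [accepting]
'a' @ 9: {1,2,3,4,6,7,8,9}  [accepting]
'a' @ 10: {1,2,3,4,6,7,8,9}  [accepting]
'b' @ 11: {1,2,3,4,5,6,7,8}  [accepting]
final: {1,2,3,4,5,6,7,8}; accept 1 in set

Answer: ACCEPT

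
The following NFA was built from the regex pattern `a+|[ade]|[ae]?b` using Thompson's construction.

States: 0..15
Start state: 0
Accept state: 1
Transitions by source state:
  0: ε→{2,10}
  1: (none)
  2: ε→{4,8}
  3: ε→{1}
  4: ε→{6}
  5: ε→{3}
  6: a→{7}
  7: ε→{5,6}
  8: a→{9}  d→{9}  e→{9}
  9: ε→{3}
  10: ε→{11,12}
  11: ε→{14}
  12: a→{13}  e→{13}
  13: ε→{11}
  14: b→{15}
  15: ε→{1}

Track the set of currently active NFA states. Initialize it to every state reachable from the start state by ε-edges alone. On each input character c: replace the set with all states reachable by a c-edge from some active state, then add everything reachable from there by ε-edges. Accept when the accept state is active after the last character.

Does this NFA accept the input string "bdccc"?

Answer: REJECT

Derivation:
initial (ε-close {0}): {0,2,4,6,8,10,11,12,14}
'b' @ 1: {1,15}  (accept∈set)
'd' @ 2: {}  — no active states
rest 'ccc' ignored (set empty)
after full input: {}  (accept=1 not in)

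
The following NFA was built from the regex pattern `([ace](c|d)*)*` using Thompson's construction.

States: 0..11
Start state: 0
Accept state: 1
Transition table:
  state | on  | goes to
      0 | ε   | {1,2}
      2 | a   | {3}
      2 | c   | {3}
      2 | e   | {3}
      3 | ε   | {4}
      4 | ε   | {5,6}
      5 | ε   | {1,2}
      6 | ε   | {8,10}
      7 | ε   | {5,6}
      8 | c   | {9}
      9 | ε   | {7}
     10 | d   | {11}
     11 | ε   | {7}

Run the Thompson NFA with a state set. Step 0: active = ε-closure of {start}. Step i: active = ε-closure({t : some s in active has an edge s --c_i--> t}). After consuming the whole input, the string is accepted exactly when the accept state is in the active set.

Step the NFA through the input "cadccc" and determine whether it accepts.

initial (ε-close {0}): {0,1,2}
'c' @ 1: {1,2,3,4,5,6,8,10}  (accept∈set)
'a' @ 2: {1,2,3,4,5,6,8,10}  (accept∈set)
'd' @ 3: {1,2,5,6,7,8,10,11}  (accept∈set)
'c' @ 4: {1,2,3,4,5,6,7,8,9,10}  (accept∈set)
'c' @ 5: {1,2,3,4,5,6,7,8,9,10}  (accept∈set)
'c' @ 6: {1,2,3,4,5,6,7,8,9,10}  (accept∈set)
after full input: {1,2,3,4,5,6,7,8,9,10}  (accept=1 in)

Answer: ACCEPT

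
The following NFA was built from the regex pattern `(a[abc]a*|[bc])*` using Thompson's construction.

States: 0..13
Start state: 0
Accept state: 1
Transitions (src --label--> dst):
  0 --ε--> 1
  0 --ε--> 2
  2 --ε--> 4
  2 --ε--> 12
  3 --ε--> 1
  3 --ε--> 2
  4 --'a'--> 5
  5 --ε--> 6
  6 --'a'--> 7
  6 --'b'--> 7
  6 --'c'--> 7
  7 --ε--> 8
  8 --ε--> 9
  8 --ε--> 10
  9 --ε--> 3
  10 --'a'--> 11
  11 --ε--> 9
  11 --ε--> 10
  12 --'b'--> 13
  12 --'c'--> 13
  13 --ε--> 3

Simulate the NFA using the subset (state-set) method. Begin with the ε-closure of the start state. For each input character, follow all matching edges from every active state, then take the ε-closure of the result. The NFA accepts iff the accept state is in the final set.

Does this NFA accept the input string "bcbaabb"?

S₀ = ε-closure({0}) = {0,1,2,4,12}
'b' @ 1: {1,2,3,4,12,13}  [accepting]
'c' @ 2: {1,2,3,4,12,13}  [accepting]
'b' @ 3: {1,2,3,4,12,13}  [accepting]
'a' @ 4: {5,6}
'a' @ 5: {1,2,3,4,7,8,9,10,12}  [accepting]
'b' @ 6: {1,2,3,4,12,13}  [accepting]
'b' @ 7: {1,2,3,4,12,13}  [accepting]
end set {1,2,3,4,12,13} — state 1 in

Answer: ACCEPT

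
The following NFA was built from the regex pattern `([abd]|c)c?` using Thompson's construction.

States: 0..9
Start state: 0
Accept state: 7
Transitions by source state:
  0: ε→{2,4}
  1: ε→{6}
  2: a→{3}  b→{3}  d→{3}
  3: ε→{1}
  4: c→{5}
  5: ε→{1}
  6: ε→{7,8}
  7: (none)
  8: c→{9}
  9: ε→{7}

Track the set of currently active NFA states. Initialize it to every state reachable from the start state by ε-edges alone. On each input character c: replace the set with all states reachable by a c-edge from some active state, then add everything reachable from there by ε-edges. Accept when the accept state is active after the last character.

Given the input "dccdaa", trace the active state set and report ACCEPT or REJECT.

Answer: REJECT

Trace:
S₀ = ε-closure({0}) = {0,2,4}
'd' @ 1: {1,3,6,7,8}  [accepting]
'c' @ 2: {7,9}  [accepting]
'c' @ 3: {}  — dead — no transitions
rest 'daa' ignored (set empty)
after full input: {}  (accept=7 not in)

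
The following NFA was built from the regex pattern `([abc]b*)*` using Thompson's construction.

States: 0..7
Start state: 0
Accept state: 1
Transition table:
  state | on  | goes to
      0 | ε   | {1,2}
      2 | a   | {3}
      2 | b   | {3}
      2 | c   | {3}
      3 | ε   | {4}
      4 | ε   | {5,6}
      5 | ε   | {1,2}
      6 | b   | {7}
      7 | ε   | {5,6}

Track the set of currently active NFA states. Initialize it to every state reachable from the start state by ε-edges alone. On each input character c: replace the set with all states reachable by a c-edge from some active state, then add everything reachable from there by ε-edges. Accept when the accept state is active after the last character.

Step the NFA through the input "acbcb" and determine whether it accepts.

S₀ = ε-closure({0}) = {0,1,2}
'a' @ 1: {1,2,3,4,5,6}  [accepting]
'c' @ 2: {1,2,3,4,5,6}  [accepting]
'b' @ 3: {1,2,3,4,5,6,7}  [accepting]
'c' @ 4: {1,2,3,4,5,6}  [accepting]
'b' @ 5: {1,2,3,4,5,6,7}  [accepting]
final: {1,2,3,4,5,6,7}; accept 1 in set

Answer: ACCEPT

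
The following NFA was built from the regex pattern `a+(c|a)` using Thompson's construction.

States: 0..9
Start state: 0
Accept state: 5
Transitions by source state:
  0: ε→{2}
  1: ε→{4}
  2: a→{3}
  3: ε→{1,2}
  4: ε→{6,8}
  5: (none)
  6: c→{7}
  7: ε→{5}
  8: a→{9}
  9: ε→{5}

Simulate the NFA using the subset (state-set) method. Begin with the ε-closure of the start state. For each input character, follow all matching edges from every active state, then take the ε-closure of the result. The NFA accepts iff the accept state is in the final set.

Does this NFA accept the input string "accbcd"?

initial (ε-close {0}): {0,2}
'a' @ 1: {1,2,3,4,6,8}
'c' @ 2: {5,7}  (accept∈set)
'c' @ 3: {}  — state set empty
rest 'bcd' ignored (set empty)
after full input: {}  (accept=5 not in)

Answer: REJECT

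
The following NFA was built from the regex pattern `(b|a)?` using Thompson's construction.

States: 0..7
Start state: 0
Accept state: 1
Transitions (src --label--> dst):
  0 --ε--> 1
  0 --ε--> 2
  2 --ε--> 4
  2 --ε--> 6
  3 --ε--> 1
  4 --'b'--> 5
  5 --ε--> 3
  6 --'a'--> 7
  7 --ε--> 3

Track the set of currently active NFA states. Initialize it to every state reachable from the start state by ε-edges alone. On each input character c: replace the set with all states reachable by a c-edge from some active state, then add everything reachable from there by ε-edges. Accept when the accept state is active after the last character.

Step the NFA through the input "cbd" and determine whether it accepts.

Answer: REJECT

Trace:
S₀ = ε-closure({0}) = {0,1,2,4,6}
'c' @ 1: {}  — no active states
rest 'bd' ignored (set empty)
end set {} — state 1 not in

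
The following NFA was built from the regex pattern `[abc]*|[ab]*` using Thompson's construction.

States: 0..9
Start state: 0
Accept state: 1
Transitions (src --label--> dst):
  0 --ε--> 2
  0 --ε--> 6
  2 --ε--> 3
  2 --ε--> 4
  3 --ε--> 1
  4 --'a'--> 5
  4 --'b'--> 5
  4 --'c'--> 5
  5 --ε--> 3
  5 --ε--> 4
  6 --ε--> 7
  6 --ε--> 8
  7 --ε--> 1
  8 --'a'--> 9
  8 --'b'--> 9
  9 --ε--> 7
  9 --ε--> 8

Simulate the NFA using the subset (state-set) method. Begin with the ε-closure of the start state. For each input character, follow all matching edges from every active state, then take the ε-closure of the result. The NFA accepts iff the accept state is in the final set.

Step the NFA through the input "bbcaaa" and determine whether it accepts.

S₀ = ε-closure({0}) = {0,1,2,3,4,6,7,8}
'b' @ 1: {1,3,4,5,7,8,9}  ✓accept
'b' @ 2: {1,3,4,5,7,8,9}  ✓accept
'c' @ 3: {1,3,4,5}  ✓accept
'a' @ 4: {1,3,4,5}  ✓accept
'a' @ 5: {1,3,4,5}  ✓accept
'a' @ 6: {1,3,4,5}  ✓accept
end set {1,3,4,5} — state 1 in

Answer: ACCEPT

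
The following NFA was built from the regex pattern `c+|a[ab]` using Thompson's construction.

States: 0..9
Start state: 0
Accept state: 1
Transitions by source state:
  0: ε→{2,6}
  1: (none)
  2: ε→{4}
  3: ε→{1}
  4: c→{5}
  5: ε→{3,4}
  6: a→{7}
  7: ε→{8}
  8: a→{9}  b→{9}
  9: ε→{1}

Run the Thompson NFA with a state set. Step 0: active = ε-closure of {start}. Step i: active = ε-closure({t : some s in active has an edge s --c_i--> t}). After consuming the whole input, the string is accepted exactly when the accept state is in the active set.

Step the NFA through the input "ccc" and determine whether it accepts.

Answer: ACCEPT

Derivation:
initial (ε-close {0}): {0,2,4,6}
'c' @ 1: {1,3,4,5}  [accepting]
'c' @ 2: {1,3,4,5}  [accepting]
'c' @ 3: {1,3,4,5}  [accepting]
end set {1,3,4,5} — state 1 in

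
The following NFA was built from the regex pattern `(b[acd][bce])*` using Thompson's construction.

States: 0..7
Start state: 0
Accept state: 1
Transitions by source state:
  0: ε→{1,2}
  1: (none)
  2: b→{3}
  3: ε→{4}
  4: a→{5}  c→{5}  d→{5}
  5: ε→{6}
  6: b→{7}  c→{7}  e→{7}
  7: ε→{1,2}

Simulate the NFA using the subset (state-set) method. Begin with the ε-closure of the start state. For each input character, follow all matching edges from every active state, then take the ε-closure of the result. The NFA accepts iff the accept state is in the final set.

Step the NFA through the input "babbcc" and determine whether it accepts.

Answer: ACCEPT

Steps:
initial (ε-close {0}): {0,1,2}
'b' @ 1: {3,4}
'a' @ 2: {5,6}
'b' @ 3: {1,2,7}  (accept∈set)
'b' @ 4: {3,4}
'c' @ 5: {5,6}
'c' @ 6: {1,2,7}  (accept∈set)
final: {1,2,7}; accept 1 in set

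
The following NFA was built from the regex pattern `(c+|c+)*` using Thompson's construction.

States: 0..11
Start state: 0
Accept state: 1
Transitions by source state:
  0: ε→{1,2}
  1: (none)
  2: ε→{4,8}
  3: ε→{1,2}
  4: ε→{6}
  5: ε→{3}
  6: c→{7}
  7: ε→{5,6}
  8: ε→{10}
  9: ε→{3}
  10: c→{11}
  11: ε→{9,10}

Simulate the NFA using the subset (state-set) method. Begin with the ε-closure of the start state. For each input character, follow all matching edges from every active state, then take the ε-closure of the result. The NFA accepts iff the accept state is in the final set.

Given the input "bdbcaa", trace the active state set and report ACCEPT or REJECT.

Answer: REJECT

Derivation:
initial (ε-close {0}): {0,1,2,4,6,8,10}
'b' @ 1: {}  — state set empty
rest 'dbcaa' ignored (set empty)
end set {} — state 1 not in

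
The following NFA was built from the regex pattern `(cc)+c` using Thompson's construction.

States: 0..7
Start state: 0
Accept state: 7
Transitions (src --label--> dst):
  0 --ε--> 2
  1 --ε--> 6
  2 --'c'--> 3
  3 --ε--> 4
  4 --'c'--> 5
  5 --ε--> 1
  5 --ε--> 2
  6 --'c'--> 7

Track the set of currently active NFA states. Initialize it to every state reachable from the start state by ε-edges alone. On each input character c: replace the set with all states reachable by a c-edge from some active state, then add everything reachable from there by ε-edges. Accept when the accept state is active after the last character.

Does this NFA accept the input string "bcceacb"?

start: ε-closure({0}) = {0,2}
'b' @ 1: {}  — no active states
rest 'cceacb' ignored (set empty)
end set {} — state 7 not in

Answer: REJECT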